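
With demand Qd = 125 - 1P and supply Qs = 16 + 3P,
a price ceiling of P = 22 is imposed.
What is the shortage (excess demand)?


At P = 22:
Qd = 125 - 1*22 = 103
Qs = 16 + 3*22 = 82
Shortage = Qd - Qs = 103 - 82 = 21

21


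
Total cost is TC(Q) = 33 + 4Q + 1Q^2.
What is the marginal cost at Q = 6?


MC = dTC/dQ = 4 + 2*1*Q
At Q = 6:
MC = 4 + 2*6
MC = 4 + 12 = 16

16


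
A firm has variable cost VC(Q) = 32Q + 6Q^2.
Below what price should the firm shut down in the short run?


AVC(Q) = VC(Q)/Q = 32 + 6Q
AVC is increasing in Q, so minimum AVC is at Q -> 0+.
Min AVC = 32
The firm should shut down if P < 32.

32


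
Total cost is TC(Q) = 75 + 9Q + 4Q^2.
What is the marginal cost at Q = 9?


MC = dTC/dQ = 9 + 2*4*Q
At Q = 9:
MC = 9 + 8*9
MC = 9 + 72 = 81

81


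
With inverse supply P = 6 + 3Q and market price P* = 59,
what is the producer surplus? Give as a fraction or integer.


Minimum supply price (at Q=0): P_min = 6
Quantity supplied at P* = 59:
Q* = (59 - 6)/3 = 53/3
PS = (1/2) * Q* * (P* - P_min)
PS = (1/2) * 53/3 * (59 - 6)
PS = (1/2) * 53/3 * 53 = 2809/6

2809/6


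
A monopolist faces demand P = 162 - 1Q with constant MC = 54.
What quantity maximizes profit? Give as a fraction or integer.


TR = P*Q = (162 - 1Q)Q = 162Q - 1Q^2
MR = dTR/dQ = 162 - 2Q
Set MR = MC:
162 - 2Q = 54
108 = 2Q
Q* = 108/2 = 54

54


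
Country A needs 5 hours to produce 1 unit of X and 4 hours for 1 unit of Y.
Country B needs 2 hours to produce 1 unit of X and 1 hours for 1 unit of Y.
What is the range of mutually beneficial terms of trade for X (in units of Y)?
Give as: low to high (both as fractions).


Opportunity cost of X for Country A = hours_X / hours_Y = 5/4 = 5/4 units of Y
Opportunity cost of X for Country B = hours_X / hours_Y = 2/1 = 2 units of Y
Terms of trade must be between the two opportunity costs.
Range: 5/4 to 2

5/4 to 2


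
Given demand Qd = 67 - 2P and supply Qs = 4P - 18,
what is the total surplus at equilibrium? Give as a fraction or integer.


Find equilibrium: 67 - 2P = 4P - 18
67 + 18 = 6P
P* = 85/6 = 85/6
Q* = 4*85/6 - 18 = 116/3
Inverse demand: P = 67/2 - Q/2, so P_max = 67/2
Inverse supply: P = 9/2 + Q/4, so P_min = 9/2
CS = (1/2) * 116/3 * (67/2 - 85/6) = 3364/9
PS = (1/2) * 116/3 * (85/6 - 9/2) = 1682/9
TS = CS + PS = 3364/9 + 1682/9 = 1682/3

1682/3


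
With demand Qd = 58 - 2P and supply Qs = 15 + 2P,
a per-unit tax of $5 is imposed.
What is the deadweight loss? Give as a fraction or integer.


Pre-tax equilibrium quantity: Q* = 73/2
Post-tax equilibrium quantity: Q_tax = 63/2
Reduction in quantity: Q* - Q_tax = 5
DWL = (1/2) * tax * (Q* - Q_tax)
DWL = (1/2) * 5 * 5 = 25/2

25/2


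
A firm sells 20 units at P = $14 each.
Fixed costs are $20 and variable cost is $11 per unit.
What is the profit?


Total Revenue = P * Q = 14 * 20 = $280
Total Cost = FC + VC*Q = 20 + 11*20 = $240
Profit = TR - TC = 280 - 240 = $40

$40


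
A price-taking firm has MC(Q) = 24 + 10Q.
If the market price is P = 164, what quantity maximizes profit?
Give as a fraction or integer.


In perfect competition, profit is maximized where P = MC.
164 = 24 + 10Q
140 = 10Q
Q* = 140/10 = 14

14


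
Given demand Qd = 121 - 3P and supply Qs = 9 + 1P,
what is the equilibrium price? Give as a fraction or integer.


At equilibrium, Qd = Qs.
121 - 3P = 9 + 1P
121 - 9 = 3P + 1P
112 = 4P
P* = 112/4 = 28

28


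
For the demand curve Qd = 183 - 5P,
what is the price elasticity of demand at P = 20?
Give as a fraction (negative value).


dQ/dP = -5
At P = 20: Q = 183 - 5*20 = 83
E = (dQ/dP)(P/Q) = (-5)(20/83) = -100/83

-100/83


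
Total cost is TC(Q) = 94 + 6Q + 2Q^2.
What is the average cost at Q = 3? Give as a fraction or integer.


TC(3) = 94 + 6*3 + 2*3^2
TC(3) = 94 + 18 + 18 = 130
AC = TC/Q = 130/3 = 130/3

130/3


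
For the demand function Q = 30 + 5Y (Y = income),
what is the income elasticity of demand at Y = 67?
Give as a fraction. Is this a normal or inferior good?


dQ/dY = 5
At Y = 67: Q = 30 + 5*67 = 365
Ey = (dQ/dY)(Y/Q) = 5 * 67 / 365 = 67/73
Since Ey > 0, this is a normal good.

67/73 (normal good)


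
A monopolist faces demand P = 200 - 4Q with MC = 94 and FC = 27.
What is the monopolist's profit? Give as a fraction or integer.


MR = MC: 200 - 8Q = 94
Q* = 53/4
P* = 200 - 4*53/4 = 147
Profit = (P* - MC)*Q* - FC
= (147 - 94)*53/4 - 27
= 53*53/4 - 27
= 2809/4 - 27 = 2701/4

2701/4


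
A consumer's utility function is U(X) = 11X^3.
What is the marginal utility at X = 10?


MU = dU/dX = 11*3*X^(3-1)
MU = 33*X^2
At X = 10:
MU = 33 * 10^2
MU = 33 * 100 = 3300

3300


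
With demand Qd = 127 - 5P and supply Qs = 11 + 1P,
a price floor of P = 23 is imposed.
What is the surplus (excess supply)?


At P = 23:
Qd = 127 - 5*23 = 12
Qs = 11 + 1*23 = 34
Surplus = Qs - Qd = 34 - 12 = 22

22


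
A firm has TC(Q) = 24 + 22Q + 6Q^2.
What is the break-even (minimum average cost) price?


AC(Q) = 24/Q + 22 + 6Q
To minimize: dAC/dQ = -24/Q^2 + 6 = 0
Q^2 = 24/6 = 4
Q* = 2
Min AC = 24/2 + 22 + 6*2
Min AC = 12 + 22 + 12 = 46

46


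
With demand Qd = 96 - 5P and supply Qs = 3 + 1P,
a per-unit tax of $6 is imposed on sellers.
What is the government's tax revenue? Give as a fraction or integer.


With tax on sellers, new supply: Qs' = 3 + 1(P - 6)
= 1P - 3
New equilibrium quantity:
Q_new = 27/2
Tax revenue = tax * Q_new = 6 * 27/2 = 81

81


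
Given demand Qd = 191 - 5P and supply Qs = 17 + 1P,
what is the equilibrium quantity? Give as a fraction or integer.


First find equilibrium price:
191 - 5P = 17 + 1P
P* = 174/6 = 29
Then substitute into demand:
Q* = 191 - 5 * 29 = 46

46


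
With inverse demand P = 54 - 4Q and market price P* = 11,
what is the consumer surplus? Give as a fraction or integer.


Maximum willingness to pay (at Q=0): P_max = 54
Quantity demanded at P* = 11:
Q* = (54 - 11)/4 = 43/4
CS = (1/2) * Q* * (P_max - P*)
CS = (1/2) * 43/4 * (54 - 11)
CS = (1/2) * 43/4 * 43 = 1849/8

1849/8


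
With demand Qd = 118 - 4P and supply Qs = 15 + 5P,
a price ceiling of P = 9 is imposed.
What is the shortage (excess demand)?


At P = 9:
Qd = 118 - 4*9 = 82
Qs = 15 + 5*9 = 60
Shortage = Qd - Qs = 82 - 60 = 22

22


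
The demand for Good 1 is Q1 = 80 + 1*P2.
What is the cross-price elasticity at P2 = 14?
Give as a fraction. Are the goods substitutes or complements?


dQ1/dP2 = 1
At P2 = 14: Q1 = 80 + 1*14 = 94
Exy = (dQ1/dP2)(P2/Q1) = 1 * 14 / 94 = 7/47
Since Exy > 0, the goods are substitutes.

7/47 (substitutes)


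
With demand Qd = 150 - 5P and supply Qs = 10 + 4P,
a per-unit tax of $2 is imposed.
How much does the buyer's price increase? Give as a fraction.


With a per-unit tax, the buyer's price increase depends on relative slopes.
Supply slope: d = 4, Demand slope: b = 5
Buyer's price increase = d * tax / (b + d)
= 4 * 2 / (5 + 4)
= 8 / 9 = 8/9

8/9


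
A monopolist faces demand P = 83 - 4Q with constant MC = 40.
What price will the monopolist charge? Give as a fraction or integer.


MR = 83 - 8Q
Set MR = MC: 83 - 8Q = 40
Q* = 43/8
Substitute into demand:
P* = 83 - 4*43/8 = 123/2

123/2


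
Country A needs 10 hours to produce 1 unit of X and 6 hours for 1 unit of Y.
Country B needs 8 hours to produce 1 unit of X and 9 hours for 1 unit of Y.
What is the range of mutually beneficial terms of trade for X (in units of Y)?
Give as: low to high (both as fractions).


Opportunity cost of X for Country A = hours_X / hours_Y = 10/6 = 5/3 units of Y
Opportunity cost of X for Country B = hours_X / hours_Y = 8/9 = 8/9 units of Y
Terms of trade must be between the two opportunity costs.
Range: 8/9 to 5/3

8/9 to 5/3


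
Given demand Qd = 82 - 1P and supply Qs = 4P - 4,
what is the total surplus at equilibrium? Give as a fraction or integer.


Find equilibrium: 82 - 1P = 4P - 4
82 + 4 = 5P
P* = 86/5 = 86/5
Q* = 4*86/5 - 4 = 324/5
Inverse demand: P = 82 - Q/1, so P_max = 82
Inverse supply: P = 1 + Q/4, so P_min = 1
CS = (1/2) * 324/5 * (82 - 86/5) = 52488/25
PS = (1/2) * 324/5 * (86/5 - 1) = 13122/25
TS = CS + PS = 52488/25 + 13122/25 = 13122/5

13122/5


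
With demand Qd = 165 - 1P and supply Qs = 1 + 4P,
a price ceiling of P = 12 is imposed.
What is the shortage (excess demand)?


At P = 12:
Qd = 165 - 1*12 = 153
Qs = 1 + 4*12 = 49
Shortage = Qd - Qs = 153 - 49 = 104

104


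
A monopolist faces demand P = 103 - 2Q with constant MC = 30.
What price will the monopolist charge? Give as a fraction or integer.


MR = 103 - 4Q
Set MR = MC: 103 - 4Q = 30
Q* = 73/4
Substitute into demand:
P* = 103 - 2*73/4 = 133/2

133/2


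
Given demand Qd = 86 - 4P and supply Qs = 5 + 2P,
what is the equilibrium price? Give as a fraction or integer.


At equilibrium, Qd = Qs.
86 - 4P = 5 + 2P
86 - 5 = 4P + 2P
81 = 6P
P* = 81/6 = 27/2

27/2


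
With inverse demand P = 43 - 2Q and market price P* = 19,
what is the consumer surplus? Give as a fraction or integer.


Maximum willingness to pay (at Q=0): P_max = 43
Quantity demanded at P* = 19:
Q* = (43 - 19)/2 = 12
CS = (1/2) * Q* * (P_max - P*)
CS = (1/2) * 12 * (43 - 19)
CS = (1/2) * 12 * 24 = 144

144


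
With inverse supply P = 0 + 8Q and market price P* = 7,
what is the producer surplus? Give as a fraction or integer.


Minimum supply price (at Q=0): P_min = 0
Quantity supplied at P* = 7:
Q* = (7 - 0)/8 = 7/8
PS = (1/2) * Q* * (P* - P_min)
PS = (1/2) * 7/8 * (7 - 0)
PS = (1/2) * 7/8 * 7 = 49/16

49/16


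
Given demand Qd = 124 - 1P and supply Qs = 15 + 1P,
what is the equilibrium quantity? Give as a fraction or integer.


First find equilibrium price:
124 - 1P = 15 + 1P
P* = 109/2 = 109/2
Then substitute into demand:
Q* = 124 - 1 * 109/2 = 139/2

139/2


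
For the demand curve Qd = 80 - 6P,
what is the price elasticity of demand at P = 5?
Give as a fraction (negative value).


dQ/dP = -6
At P = 5: Q = 80 - 6*5 = 50
E = (dQ/dP)(P/Q) = (-6)(5/50) = -3/5

-3/5


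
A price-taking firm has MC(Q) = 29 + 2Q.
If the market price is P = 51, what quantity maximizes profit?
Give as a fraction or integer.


In perfect competition, profit is maximized where P = MC.
51 = 29 + 2Q
22 = 2Q
Q* = 22/2 = 11

11


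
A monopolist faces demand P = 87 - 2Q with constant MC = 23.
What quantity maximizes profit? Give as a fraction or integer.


TR = P*Q = (87 - 2Q)Q = 87Q - 2Q^2
MR = dTR/dQ = 87 - 4Q
Set MR = MC:
87 - 4Q = 23
64 = 4Q
Q* = 64/4 = 16

16


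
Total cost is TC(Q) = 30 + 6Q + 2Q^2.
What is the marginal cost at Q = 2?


MC = dTC/dQ = 6 + 2*2*Q
At Q = 2:
MC = 6 + 4*2
MC = 6 + 8 = 14

14


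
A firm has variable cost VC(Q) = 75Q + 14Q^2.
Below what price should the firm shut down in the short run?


AVC(Q) = VC(Q)/Q = 75 + 14Q
AVC is increasing in Q, so minimum AVC is at Q -> 0+.
Min AVC = 75
The firm should shut down if P < 75.

75


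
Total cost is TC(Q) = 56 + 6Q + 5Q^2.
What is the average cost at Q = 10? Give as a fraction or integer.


TC(10) = 56 + 6*10 + 5*10^2
TC(10) = 56 + 60 + 500 = 616
AC = TC/Q = 616/10 = 308/5

308/5


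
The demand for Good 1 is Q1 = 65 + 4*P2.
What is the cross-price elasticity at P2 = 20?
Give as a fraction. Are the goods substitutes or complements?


dQ1/dP2 = 4
At P2 = 20: Q1 = 65 + 4*20 = 145
Exy = (dQ1/dP2)(P2/Q1) = 4 * 20 / 145 = 16/29
Since Exy > 0, the goods are substitutes.

16/29 (substitutes)


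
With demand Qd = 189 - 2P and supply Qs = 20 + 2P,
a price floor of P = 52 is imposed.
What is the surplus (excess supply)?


At P = 52:
Qd = 189 - 2*52 = 85
Qs = 20 + 2*52 = 124
Surplus = Qs - Qd = 124 - 85 = 39

39


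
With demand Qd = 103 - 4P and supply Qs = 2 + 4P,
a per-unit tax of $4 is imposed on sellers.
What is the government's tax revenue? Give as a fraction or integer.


With tax on sellers, new supply: Qs' = 2 + 4(P - 4)
= 4P - 14
New equilibrium quantity:
Q_new = 89/2
Tax revenue = tax * Q_new = 4 * 89/2 = 178

178


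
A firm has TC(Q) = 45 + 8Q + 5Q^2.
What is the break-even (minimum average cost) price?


AC(Q) = 45/Q + 8 + 5Q
To minimize: dAC/dQ = -45/Q^2 + 5 = 0
Q^2 = 45/5 = 9
Q* = 3
Min AC = 45/3 + 8 + 5*3
Min AC = 15 + 8 + 15 = 38

38


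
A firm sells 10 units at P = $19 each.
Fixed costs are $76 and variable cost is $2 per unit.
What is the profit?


Total Revenue = P * Q = 19 * 10 = $190
Total Cost = FC + VC*Q = 76 + 2*10 = $96
Profit = TR - TC = 190 - 96 = $94

$94


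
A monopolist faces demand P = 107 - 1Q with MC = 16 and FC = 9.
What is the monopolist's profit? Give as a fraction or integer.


MR = MC: 107 - 2Q = 16
Q* = 91/2
P* = 107 - 1*91/2 = 123/2
Profit = (P* - MC)*Q* - FC
= (123/2 - 16)*91/2 - 9
= 91/2*91/2 - 9
= 8281/4 - 9 = 8245/4

8245/4


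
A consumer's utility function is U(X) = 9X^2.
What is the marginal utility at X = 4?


MU = dU/dX = 9*2*X^(2-1)
MU = 18*X^1
At X = 4:
MU = 18 * 4^1
MU = 18 * 4 = 72

72


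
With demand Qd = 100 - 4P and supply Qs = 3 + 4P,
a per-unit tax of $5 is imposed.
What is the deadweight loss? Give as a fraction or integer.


Pre-tax equilibrium quantity: Q* = 103/2
Post-tax equilibrium quantity: Q_tax = 83/2
Reduction in quantity: Q* - Q_tax = 10
DWL = (1/2) * tax * (Q* - Q_tax)
DWL = (1/2) * 5 * 10 = 25

25


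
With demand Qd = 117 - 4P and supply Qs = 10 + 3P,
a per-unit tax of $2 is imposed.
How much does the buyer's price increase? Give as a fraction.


With a per-unit tax, the buyer's price increase depends on relative slopes.
Supply slope: d = 3, Demand slope: b = 4
Buyer's price increase = d * tax / (b + d)
= 3 * 2 / (4 + 3)
= 6 / 7 = 6/7

6/7


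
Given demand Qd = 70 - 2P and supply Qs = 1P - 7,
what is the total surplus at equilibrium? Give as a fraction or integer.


Find equilibrium: 70 - 2P = 1P - 7
70 + 7 = 3P
P* = 77/3 = 77/3
Q* = 1*77/3 - 7 = 56/3
Inverse demand: P = 35 - Q/2, so P_max = 35
Inverse supply: P = 7 + Q/1, so P_min = 7
CS = (1/2) * 56/3 * (35 - 77/3) = 784/9
PS = (1/2) * 56/3 * (77/3 - 7) = 1568/9
TS = CS + PS = 784/9 + 1568/9 = 784/3

784/3


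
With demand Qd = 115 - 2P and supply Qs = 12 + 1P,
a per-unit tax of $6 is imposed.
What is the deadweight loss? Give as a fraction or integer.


Pre-tax equilibrium quantity: Q* = 139/3
Post-tax equilibrium quantity: Q_tax = 127/3
Reduction in quantity: Q* - Q_tax = 4
DWL = (1/2) * tax * (Q* - Q_tax)
DWL = (1/2) * 6 * 4 = 12

12


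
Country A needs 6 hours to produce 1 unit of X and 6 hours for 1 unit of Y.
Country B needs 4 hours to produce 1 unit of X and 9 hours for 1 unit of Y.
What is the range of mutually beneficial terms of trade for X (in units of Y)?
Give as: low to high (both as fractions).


Opportunity cost of X for Country A = hours_X / hours_Y = 6/6 = 1 units of Y
Opportunity cost of X for Country B = hours_X / hours_Y = 4/9 = 4/9 units of Y
Terms of trade must be between the two opportunity costs.
Range: 4/9 to 1

4/9 to 1


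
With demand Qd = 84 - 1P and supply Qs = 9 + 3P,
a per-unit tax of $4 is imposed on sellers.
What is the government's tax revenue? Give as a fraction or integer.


With tax on sellers, new supply: Qs' = 9 + 3(P - 4)
= 3P - 3
New equilibrium quantity:
Q_new = 249/4
Tax revenue = tax * Q_new = 4 * 249/4 = 249

249


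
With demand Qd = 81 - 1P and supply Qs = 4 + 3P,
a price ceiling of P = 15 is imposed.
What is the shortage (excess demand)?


At P = 15:
Qd = 81 - 1*15 = 66
Qs = 4 + 3*15 = 49
Shortage = Qd - Qs = 66 - 49 = 17

17


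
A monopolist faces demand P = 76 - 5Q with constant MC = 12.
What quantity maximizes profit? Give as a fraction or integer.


TR = P*Q = (76 - 5Q)Q = 76Q - 5Q^2
MR = dTR/dQ = 76 - 10Q
Set MR = MC:
76 - 10Q = 12
64 = 10Q
Q* = 64/10 = 32/5

32/5


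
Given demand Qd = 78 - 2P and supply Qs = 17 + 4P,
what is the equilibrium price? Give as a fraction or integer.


At equilibrium, Qd = Qs.
78 - 2P = 17 + 4P
78 - 17 = 2P + 4P
61 = 6P
P* = 61/6 = 61/6

61/6


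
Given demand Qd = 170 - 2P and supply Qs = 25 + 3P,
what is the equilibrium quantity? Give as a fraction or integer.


First find equilibrium price:
170 - 2P = 25 + 3P
P* = 145/5 = 29
Then substitute into demand:
Q* = 170 - 2 * 29 = 112

112


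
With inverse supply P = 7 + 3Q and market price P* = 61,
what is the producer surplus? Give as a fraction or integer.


Minimum supply price (at Q=0): P_min = 7
Quantity supplied at P* = 61:
Q* = (61 - 7)/3 = 18
PS = (1/2) * Q* * (P* - P_min)
PS = (1/2) * 18 * (61 - 7)
PS = (1/2) * 18 * 54 = 486

486


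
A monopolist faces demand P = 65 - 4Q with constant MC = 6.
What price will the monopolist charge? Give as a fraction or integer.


MR = 65 - 8Q
Set MR = MC: 65 - 8Q = 6
Q* = 59/8
Substitute into demand:
P* = 65 - 4*59/8 = 71/2

71/2


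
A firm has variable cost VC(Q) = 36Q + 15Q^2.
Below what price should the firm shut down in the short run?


AVC(Q) = VC(Q)/Q = 36 + 15Q
AVC is increasing in Q, so minimum AVC is at Q -> 0+.
Min AVC = 36
The firm should shut down if P < 36.

36


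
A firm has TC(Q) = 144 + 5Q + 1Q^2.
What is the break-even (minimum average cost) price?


AC(Q) = 144/Q + 5 + 1Q
To minimize: dAC/dQ = -144/Q^2 + 1 = 0
Q^2 = 144/1 = 144
Q* = 12
Min AC = 144/12 + 5 + 1*12
Min AC = 12 + 5 + 12 = 29

29


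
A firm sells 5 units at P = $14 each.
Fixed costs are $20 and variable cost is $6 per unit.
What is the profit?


Total Revenue = P * Q = 14 * 5 = $70
Total Cost = FC + VC*Q = 20 + 6*5 = $50
Profit = TR - TC = 70 - 50 = $20

$20


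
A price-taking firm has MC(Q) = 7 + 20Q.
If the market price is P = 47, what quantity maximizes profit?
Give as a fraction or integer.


In perfect competition, profit is maximized where P = MC.
47 = 7 + 20Q
40 = 20Q
Q* = 40/20 = 2

2


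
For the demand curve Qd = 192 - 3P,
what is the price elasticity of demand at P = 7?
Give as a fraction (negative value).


dQ/dP = -3
At P = 7: Q = 192 - 3*7 = 171
E = (dQ/dP)(P/Q) = (-3)(7/171) = -7/57

-7/57


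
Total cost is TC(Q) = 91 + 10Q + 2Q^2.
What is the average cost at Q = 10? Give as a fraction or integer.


TC(10) = 91 + 10*10 + 2*10^2
TC(10) = 91 + 100 + 200 = 391
AC = TC/Q = 391/10 = 391/10

391/10


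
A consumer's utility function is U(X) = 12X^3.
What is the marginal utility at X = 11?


MU = dU/dX = 12*3*X^(3-1)
MU = 36*X^2
At X = 11:
MU = 36 * 11^2
MU = 36 * 121 = 4356

4356


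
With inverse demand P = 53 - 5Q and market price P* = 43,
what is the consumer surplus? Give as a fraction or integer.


Maximum willingness to pay (at Q=0): P_max = 53
Quantity demanded at P* = 43:
Q* = (53 - 43)/5 = 2
CS = (1/2) * Q* * (P_max - P*)
CS = (1/2) * 2 * (53 - 43)
CS = (1/2) * 2 * 10 = 10

10


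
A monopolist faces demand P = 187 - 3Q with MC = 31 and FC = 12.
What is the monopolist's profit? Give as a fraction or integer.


MR = MC: 187 - 6Q = 31
Q* = 26
P* = 187 - 3*26 = 109
Profit = (P* - MC)*Q* - FC
= (109 - 31)*26 - 12
= 78*26 - 12
= 2028 - 12 = 2016

2016


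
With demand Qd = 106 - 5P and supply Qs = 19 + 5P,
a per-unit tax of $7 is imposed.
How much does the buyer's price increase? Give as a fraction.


With a per-unit tax, the buyer's price increase depends on relative slopes.
Supply slope: d = 5, Demand slope: b = 5
Buyer's price increase = d * tax / (b + d)
= 5 * 7 / (5 + 5)
= 35 / 10 = 7/2

7/2


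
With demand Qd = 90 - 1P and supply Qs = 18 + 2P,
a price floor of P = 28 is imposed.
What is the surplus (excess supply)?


At P = 28:
Qd = 90 - 1*28 = 62
Qs = 18 + 2*28 = 74
Surplus = Qs - Qd = 74 - 62 = 12

12


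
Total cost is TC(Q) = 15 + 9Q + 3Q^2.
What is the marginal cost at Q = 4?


MC = dTC/dQ = 9 + 2*3*Q
At Q = 4:
MC = 9 + 6*4
MC = 9 + 24 = 33

33


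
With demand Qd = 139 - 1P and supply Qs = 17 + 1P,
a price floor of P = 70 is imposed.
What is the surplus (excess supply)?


At P = 70:
Qd = 139 - 1*70 = 69
Qs = 17 + 1*70 = 87
Surplus = Qs - Qd = 87 - 69 = 18

18


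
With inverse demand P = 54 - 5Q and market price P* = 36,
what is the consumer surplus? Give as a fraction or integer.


Maximum willingness to pay (at Q=0): P_max = 54
Quantity demanded at P* = 36:
Q* = (54 - 36)/5 = 18/5
CS = (1/2) * Q* * (P_max - P*)
CS = (1/2) * 18/5 * (54 - 36)
CS = (1/2) * 18/5 * 18 = 162/5

162/5


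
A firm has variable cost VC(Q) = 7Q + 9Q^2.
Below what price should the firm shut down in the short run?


AVC(Q) = VC(Q)/Q = 7 + 9Q
AVC is increasing in Q, so minimum AVC is at Q -> 0+.
Min AVC = 7
The firm should shut down if P < 7.

7


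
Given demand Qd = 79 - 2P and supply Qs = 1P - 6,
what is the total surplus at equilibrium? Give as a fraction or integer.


Find equilibrium: 79 - 2P = 1P - 6
79 + 6 = 3P
P* = 85/3 = 85/3
Q* = 1*85/3 - 6 = 67/3
Inverse demand: P = 79/2 - Q/2, so P_max = 79/2
Inverse supply: P = 6 + Q/1, so P_min = 6
CS = (1/2) * 67/3 * (79/2 - 85/3) = 4489/36
PS = (1/2) * 67/3 * (85/3 - 6) = 4489/18
TS = CS + PS = 4489/36 + 4489/18 = 4489/12

4489/12


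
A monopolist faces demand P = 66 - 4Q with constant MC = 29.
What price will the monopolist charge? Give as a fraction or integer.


MR = 66 - 8Q
Set MR = MC: 66 - 8Q = 29
Q* = 37/8
Substitute into demand:
P* = 66 - 4*37/8 = 95/2

95/2


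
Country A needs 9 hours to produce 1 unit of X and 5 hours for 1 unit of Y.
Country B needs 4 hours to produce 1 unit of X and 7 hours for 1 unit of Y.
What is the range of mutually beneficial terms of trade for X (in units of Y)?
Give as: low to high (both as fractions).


Opportunity cost of X for Country A = hours_X / hours_Y = 9/5 = 9/5 units of Y
Opportunity cost of X for Country B = hours_X / hours_Y = 4/7 = 4/7 units of Y
Terms of trade must be between the two opportunity costs.
Range: 4/7 to 9/5

4/7 to 9/5


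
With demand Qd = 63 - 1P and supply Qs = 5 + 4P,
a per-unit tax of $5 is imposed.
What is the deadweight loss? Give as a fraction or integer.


Pre-tax equilibrium quantity: Q* = 257/5
Post-tax equilibrium quantity: Q_tax = 237/5
Reduction in quantity: Q* - Q_tax = 4
DWL = (1/2) * tax * (Q* - Q_tax)
DWL = (1/2) * 5 * 4 = 10

10


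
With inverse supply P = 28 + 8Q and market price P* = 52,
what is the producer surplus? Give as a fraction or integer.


Minimum supply price (at Q=0): P_min = 28
Quantity supplied at P* = 52:
Q* = (52 - 28)/8 = 3
PS = (1/2) * Q* * (P* - P_min)
PS = (1/2) * 3 * (52 - 28)
PS = (1/2) * 3 * 24 = 36

36


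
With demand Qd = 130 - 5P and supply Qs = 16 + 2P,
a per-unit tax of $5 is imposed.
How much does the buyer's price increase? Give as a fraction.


With a per-unit tax, the buyer's price increase depends on relative slopes.
Supply slope: d = 2, Demand slope: b = 5
Buyer's price increase = d * tax / (b + d)
= 2 * 5 / (5 + 2)
= 10 / 7 = 10/7

10/7


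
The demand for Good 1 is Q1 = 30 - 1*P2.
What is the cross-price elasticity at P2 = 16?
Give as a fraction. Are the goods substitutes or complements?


dQ1/dP2 = -1
At P2 = 16: Q1 = 30 - 1*16 = 14
Exy = (dQ1/dP2)(P2/Q1) = -1 * 16 / 14 = -8/7
Since Exy < 0, the goods are complements.

-8/7 (complements)


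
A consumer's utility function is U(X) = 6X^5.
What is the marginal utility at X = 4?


MU = dU/dX = 6*5*X^(5-1)
MU = 30*X^4
At X = 4:
MU = 30 * 4^4
MU = 30 * 256 = 7680

7680


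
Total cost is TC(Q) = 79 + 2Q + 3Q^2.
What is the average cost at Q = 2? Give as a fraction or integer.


TC(2) = 79 + 2*2 + 3*2^2
TC(2) = 79 + 4 + 12 = 95
AC = TC/Q = 95/2 = 95/2

95/2


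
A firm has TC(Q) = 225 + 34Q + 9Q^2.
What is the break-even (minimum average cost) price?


AC(Q) = 225/Q + 34 + 9Q
To minimize: dAC/dQ = -225/Q^2 + 9 = 0
Q^2 = 225/9 = 25
Q* = 5
Min AC = 225/5 + 34 + 9*5
Min AC = 45 + 34 + 45 = 124

124


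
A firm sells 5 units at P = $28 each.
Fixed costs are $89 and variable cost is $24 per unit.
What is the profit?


Total Revenue = P * Q = 28 * 5 = $140
Total Cost = FC + VC*Q = 89 + 24*5 = $209
Profit = TR - TC = 140 - 209 = $-69

$-69


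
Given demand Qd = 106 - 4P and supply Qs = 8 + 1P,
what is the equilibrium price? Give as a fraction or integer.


At equilibrium, Qd = Qs.
106 - 4P = 8 + 1P
106 - 8 = 4P + 1P
98 = 5P
P* = 98/5 = 98/5

98/5


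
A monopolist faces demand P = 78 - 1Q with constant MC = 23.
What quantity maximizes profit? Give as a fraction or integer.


TR = P*Q = (78 - 1Q)Q = 78Q - 1Q^2
MR = dTR/dQ = 78 - 2Q
Set MR = MC:
78 - 2Q = 23
55 = 2Q
Q* = 55/2 = 55/2

55/2


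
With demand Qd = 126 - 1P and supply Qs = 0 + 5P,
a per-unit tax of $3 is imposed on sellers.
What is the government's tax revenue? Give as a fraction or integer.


With tax on sellers, new supply: Qs' = 0 + 5(P - 3)
= 5P - 15
New equilibrium quantity:
Q_new = 205/2
Tax revenue = tax * Q_new = 3 * 205/2 = 615/2

615/2


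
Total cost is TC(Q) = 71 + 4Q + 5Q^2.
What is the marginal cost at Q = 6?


MC = dTC/dQ = 4 + 2*5*Q
At Q = 6:
MC = 4 + 10*6
MC = 4 + 60 = 64

64


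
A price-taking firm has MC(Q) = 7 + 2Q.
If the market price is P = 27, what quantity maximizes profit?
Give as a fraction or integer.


In perfect competition, profit is maximized where P = MC.
27 = 7 + 2Q
20 = 2Q
Q* = 20/2 = 10

10


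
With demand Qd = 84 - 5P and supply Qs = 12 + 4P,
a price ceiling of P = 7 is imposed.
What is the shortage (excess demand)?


At P = 7:
Qd = 84 - 5*7 = 49
Qs = 12 + 4*7 = 40
Shortage = Qd - Qs = 49 - 40 = 9

9


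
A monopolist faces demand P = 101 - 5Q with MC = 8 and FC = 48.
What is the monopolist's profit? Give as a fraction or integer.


MR = MC: 101 - 10Q = 8
Q* = 93/10
P* = 101 - 5*93/10 = 109/2
Profit = (P* - MC)*Q* - FC
= (109/2 - 8)*93/10 - 48
= 93/2*93/10 - 48
= 8649/20 - 48 = 7689/20

7689/20


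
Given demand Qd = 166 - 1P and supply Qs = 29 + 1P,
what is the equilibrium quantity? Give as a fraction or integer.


First find equilibrium price:
166 - 1P = 29 + 1P
P* = 137/2 = 137/2
Then substitute into demand:
Q* = 166 - 1 * 137/2 = 195/2

195/2


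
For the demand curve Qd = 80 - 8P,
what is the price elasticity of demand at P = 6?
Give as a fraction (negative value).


dQ/dP = -8
At P = 6: Q = 80 - 8*6 = 32
E = (dQ/dP)(P/Q) = (-8)(6/32) = -3/2

-3/2


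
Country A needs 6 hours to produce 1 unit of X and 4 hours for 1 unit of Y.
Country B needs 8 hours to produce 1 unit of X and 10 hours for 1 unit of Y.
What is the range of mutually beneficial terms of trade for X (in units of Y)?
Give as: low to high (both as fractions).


Opportunity cost of X for Country A = hours_X / hours_Y = 6/4 = 3/2 units of Y
Opportunity cost of X for Country B = hours_X / hours_Y = 8/10 = 4/5 units of Y
Terms of trade must be between the two opportunity costs.
Range: 4/5 to 3/2

4/5 to 3/2


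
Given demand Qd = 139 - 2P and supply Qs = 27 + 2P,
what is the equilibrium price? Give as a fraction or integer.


At equilibrium, Qd = Qs.
139 - 2P = 27 + 2P
139 - 27 = 2P + 2P
112 = 4P
P* = 112/4 = 28

28


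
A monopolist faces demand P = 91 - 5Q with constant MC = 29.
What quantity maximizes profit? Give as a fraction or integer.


TR = P*Q = (91 - 5Q)Q = 91Q - 5Q^2
MR = dTR/dQ = 91 - 10Q
Set MR = MC:
91 - 10Q = 29
62 = 10Q
Q* = 62/10 = 31/5

31/5


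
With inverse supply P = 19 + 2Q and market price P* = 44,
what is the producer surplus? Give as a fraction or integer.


Minimum supply price (at Q=0): P_min = 19
Quantity supplied at P* = 44:
Q* = (44 - 19)/2 = 25/2
PS = (1/2) * Q* * (P* - P_min)
PS = (1/2) * 25/2 * (44 - 19)
PS = (1/2) * 25/2 * 25 = 625/4

625/4


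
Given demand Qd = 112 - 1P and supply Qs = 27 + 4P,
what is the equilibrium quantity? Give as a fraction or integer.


First find equilibrium price:
112 - 1P = 27 + 4P
P* = 85/5 = 17
Then substitute into demand:
Q* = 112 - 1 * 17 = 95

95


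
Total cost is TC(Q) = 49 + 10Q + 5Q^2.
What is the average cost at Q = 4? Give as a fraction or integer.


TC(4) = 49 + 10*4 + 5*4^2
TC(4) = 49 + 40 + 80 = 169
AC = TC/Q = 169/4 = 169/4

169/4


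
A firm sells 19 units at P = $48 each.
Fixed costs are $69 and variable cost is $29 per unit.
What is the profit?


Total Revenue = P * Q = 48 * 19 = $912
Total Cost = FC + VC*Q = 69 + 29*19 = $620
Profit = TR - TC = 912 - 620 = $292

$292


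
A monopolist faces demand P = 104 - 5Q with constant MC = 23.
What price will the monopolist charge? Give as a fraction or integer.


MR = 104 - 10Q
Set MR = MC: 104 - 10Q = 23
Q* = 81/10
Substitute into demand:
P* = 104 - 5*81/10 = 127/2

127/2


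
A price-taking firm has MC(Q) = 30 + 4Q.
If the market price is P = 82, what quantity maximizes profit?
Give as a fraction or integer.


In perfect competition, profit is maximized where P = MC.
82 = 30 + 4Q
52 = 4Q
Q* = 52/4 = 13

13


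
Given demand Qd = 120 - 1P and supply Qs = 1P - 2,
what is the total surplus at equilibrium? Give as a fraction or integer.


Find equilibrium: 120 - 1P = 1P - 2
120 + 2 = 2P
P* = 122/2 = 61
Q* = 1*61 - 2 = 59
Inverse demand: P = 120 - Q/1, so P_max = 120
Inverse supply: P = 2 + Q/1, so P_min = 2
CS = (1/2) * 59 * (120 - 61) = 3481/2
PS = (1/2) * 59 * (61 - 2) = 3481/2
TS = CS + PS = 3481/2 + 3481/2 = 3481

3481


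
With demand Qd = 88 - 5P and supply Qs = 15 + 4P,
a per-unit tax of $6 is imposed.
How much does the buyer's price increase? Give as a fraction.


With a per-unit tax, the buyer's price increase depends on relative slopes.
Supply slope: d = 4, Demand slope: b = 5
Buyer's price increase = d * tax / (b + d)
= 4 * 6 / (5 + 4)
= 24 / 9 = 8/3

8/3


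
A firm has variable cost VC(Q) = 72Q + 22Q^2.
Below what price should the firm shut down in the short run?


AVC(Q) = VC(Q)/Q = 72 + 22Q
AVC is increasing in Q, so minimum AVC is at Q -> 0+.
Min AVC = 72
The firm should shut down if P < 72.

72


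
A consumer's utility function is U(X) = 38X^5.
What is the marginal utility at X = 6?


MU = dU/dX = 38*5*X^(5-1)
MU = 190*X^4
At X = 6:
MU = 190 * 6^4
MU = 190 * 1296 = 246240

246240


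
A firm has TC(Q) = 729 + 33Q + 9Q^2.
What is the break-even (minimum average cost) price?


AC(Q) = 729/Q + 33 + 9Q
To minimize: dAC/dQ = -729/Q^2 + 9 = 0
Q^2 = 729/9 = 81
Q* = 9
Min AC = 729/9 + 33 + 9*9
Min AC = 81 + 33 + 81 = 195

195


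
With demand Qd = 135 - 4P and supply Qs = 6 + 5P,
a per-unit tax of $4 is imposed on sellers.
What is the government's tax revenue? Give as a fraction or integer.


With tax on sellers, new supply: Qs' = 6 + 5(P - 4)
= 5P - 14
New equilibrium quantity:
Q_new = 619/9
Tax revenue = tax * Q_new = 4 * 619/9 = 2476/9

2476/9


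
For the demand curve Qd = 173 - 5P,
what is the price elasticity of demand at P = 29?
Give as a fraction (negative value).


dQ/dP = -5
At P = 29: Q = 173 - 5*29 = 28
E = (dQ/dP)(P/Q) = (-5)(29/28) = -145/28

-145/28


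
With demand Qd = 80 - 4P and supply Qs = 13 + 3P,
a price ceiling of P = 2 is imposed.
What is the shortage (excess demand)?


At P = 2:
Qd = 80 - 4*2 = 72
Qs = 13 + 3*2 = 19
Shortage = Qd - Qs = 72 - 19 = 53

53


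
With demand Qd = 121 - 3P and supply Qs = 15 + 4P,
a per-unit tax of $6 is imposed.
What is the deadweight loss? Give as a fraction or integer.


Pre-tax equilibrium quantity: Q* = 529/7
Post-tax equilibrium quantity: Q_tax = 457/7
Reduction in quantity: Q* - Q_tax = 72/7
DWL = (1/2) * tax * (Q* - Q_tax)
DWL = (1/2) * 6 * 72/7 = 216/7

216/7


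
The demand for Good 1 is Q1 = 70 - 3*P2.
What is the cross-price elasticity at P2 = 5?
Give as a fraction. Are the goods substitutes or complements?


dQ1/dP2 = -3
At P2 = 5: Q1 = 70 - 3*5 = 55
Exy = (dQ1/dP2)(P2/Q1) = -3 * 5 / 55 = -3/11
Since Exy < 0, the goods are complements.

-3/11 (complements)


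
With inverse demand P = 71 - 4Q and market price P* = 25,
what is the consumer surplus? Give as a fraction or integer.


Maximum willingness to pay (at Q=0): P_max = 71
Quantity demanded at P* = 25:
Q* = (71 - 25)/4 = 23/2
CS = (1/2) * Q* * (P_max - P*)
CS = (1/2) * 23/2 * (71 - 25)
CS = (1/2) * 23/2 * 46 = 529/2

529/2


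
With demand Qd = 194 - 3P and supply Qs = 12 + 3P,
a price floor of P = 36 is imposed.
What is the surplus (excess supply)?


At P = 36:
Qd = 194 - 3*36 = 86
Qs = 12 + 3*36 = 120
Surplus = Qs - Qd = 120 - 86 = 34

34


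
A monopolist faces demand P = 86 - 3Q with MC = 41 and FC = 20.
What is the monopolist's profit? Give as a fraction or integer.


MR = MC: 86 - 6Q = 41
Q* = 15/2
P* = 86 - 3*15/2 = 127/2
Profit = (P* - MC)*Q* - FC
= (127/2 - 41)*15/2 - 20
= 45/2*15/2 - 20
= 675/4 - 20 = 595/4

595/4


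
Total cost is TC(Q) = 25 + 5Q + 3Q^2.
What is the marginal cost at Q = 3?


MC = dTC/dQ = 5 + 2*3*Q
At Q = 3:
MC = 5 + 6*3
MC = 5 + 18 = 23

23


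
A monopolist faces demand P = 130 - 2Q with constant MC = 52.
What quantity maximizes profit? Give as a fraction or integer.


TR = P*Q = (130 - 2Q)Q = 130Q - 2Q^2
MR = dTR/dQ = 130 - 4Q
Set MR = MC:
130 - 4Q = 52
78 = 4Q
Q* = 78/4 = 39/2

39/2


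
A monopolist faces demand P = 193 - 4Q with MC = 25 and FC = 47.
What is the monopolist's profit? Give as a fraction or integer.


MR = MC: 193 - 8Q = 25
Q* = 21
P* = 193 - 4*21 = 109
Profit = (P* - MC)*Q* - FC
= (109 - 25)*21 - 47
= 84*21 - 47
= 1764 - 47 = 1717

1717


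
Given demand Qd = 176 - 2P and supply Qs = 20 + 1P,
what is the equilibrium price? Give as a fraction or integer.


At equilibrium, Qd = Qs.
176 - 2P = 20 + 1P
176 - 20 = 2P + 1P
156 = 3P
P* = 156/3 = 52

52


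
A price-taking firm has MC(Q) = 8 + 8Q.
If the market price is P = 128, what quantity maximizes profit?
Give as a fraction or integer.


In perfect competition, profit is maximized where P = MC.
128 = 8 + 8Q
120 = 8Q
Q* = 120/8 = 15

15


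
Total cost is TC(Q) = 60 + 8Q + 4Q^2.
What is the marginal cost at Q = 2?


MC = dTC/dQ = 8 + 2*4*Q
At Q = 2:
MC = 8 + 8*2
MC = 8 + 16 = 24

24


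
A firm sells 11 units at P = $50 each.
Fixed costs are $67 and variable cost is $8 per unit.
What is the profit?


Total Revenue = P * Q = 50 * 11 = $550
Total Cost = FC + VC*Q = 67 + 8*11 = $155
Profit = TR - TC = 550 - 155 = $395

$395


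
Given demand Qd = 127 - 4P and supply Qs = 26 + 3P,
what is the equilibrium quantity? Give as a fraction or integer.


First find equilibrium price:
127 - 4P = 26 + 3P
P* = 101/7 = 101/7
Then substitute into demand:
Q* = 127 - 4 * 101/7 = 485/7

485/7


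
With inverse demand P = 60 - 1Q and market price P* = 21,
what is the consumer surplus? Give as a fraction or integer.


Maximum willingness to pay (at Q=0): P_max = 60
Quantity demanded at P* = 21:
Q* = (60 - 21)/1 = 39
CS = (1/2) * Q* * (P_max - P*)
CS = (1/2) * 39 * (60 - 21)
CS = (1/2) * 39 * 39 = 1521/2

1521/2


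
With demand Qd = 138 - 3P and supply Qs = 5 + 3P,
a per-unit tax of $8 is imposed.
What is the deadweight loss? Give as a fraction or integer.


Pre-tax equilibrium quantity: Q* = 143/2
Post-tax equilibrium quantity: Q_tax = 119/2
Reduction in quantity: Q* - Q_tax = 12
DWL = (1/2) * tax * (Q* - Q_tax)
DWL = (1/2) * 8 * 12 = 48

48


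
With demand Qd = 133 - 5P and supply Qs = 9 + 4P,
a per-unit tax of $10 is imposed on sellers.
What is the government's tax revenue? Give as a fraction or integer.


With tax on sellers, new supply: Qs' = 9 + 4(P - 10)
= 4P - 31
New equilibrium quantity:
Q_new = 377/9
Tax revenue = tax * Q_new = 10 * 377/9 = 3770/9

3770/9


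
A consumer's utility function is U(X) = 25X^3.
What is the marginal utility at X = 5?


MU = dU/dX = 25*3*X^(3-1)
MU = 75*X^2
At X = 5:
MU = 75 * 5^2
MU = 75 * 25 = 1875

1875


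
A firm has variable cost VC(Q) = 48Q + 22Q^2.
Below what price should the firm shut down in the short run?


AVC(Q) = VC(Q)/Q = 48 + 22Q
AVC is increasing in Q, so minimum AVC is at Q -> 0+.
Min AVC = 48
The firm should shut down if P < 48.

48


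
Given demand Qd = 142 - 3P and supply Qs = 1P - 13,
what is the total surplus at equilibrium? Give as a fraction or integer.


Find equilibrium: 142 - 3P = 1P - 13
142 + 13 = 4P
P* = 155/4 = 155/4
Q* = 1*155/4 - 13 = 103/4
Inverse demand: P = 142/3 - Q/3, so P_max = 142/3
Inverse supply: P = 13 + Q/1, so P_min = 13
CS = (1/2) * 103/4 * (142/3 - 155/4) = 10609/96
PS = (1/2) * 103/4 * (155/4 - 13) = 10609/32
TS = CS + PS = 10609/96 + 10609/32 = 10609/24

10609/24


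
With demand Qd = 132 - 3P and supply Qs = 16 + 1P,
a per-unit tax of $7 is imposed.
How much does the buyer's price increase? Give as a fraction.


With a per-unit tax, the buyer's price increase depends on relative slopes.
Supply slope: d = 1, Demand slope: b = 3
Buyer's price increase = d * tax / (b + d)
= 1 * 7 / (3 + 1)
= 7 / 4 = 7/4

7/4


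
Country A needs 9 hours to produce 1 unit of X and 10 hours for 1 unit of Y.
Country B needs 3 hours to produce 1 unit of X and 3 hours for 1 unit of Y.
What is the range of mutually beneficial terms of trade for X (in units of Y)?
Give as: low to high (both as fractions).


Opportunity cost of X for Country A = hours_X / hours_Y = 9/10 = 9/10 units of Y
Opportunity cost of X for Country B = hours_X / hours_Y = 3/3 = 1 units of Y
Terms of trade must be between the two opportunity costs.
Range: 9/10 to 1

9/10 to 1


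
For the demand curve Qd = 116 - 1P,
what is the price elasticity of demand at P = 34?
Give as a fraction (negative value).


dQ/dP = -1
At P = 34: Q = 116 - 1*34 = 82
E = (dQ/dP)(P/Q) = (-1)(34/82) = -17/41

-17/41


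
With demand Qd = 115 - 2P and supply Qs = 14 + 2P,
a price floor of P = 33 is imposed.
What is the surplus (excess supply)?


At P = 33:
Qd = 115 - 2*33 = 49
Qs = 14 + 2*33 = 80
Surplus = Qs - Qd = 80 - 49 = 31

31


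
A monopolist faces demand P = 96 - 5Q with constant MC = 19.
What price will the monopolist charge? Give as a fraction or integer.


MR = 96 - 10Q
Set MR = MC: 96 - 10Q = 19
Q* = 77/10
Substitute into demand:
P* = 96 - 5*77/10 = 115/2

115/2


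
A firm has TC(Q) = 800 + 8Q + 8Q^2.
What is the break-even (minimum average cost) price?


AC(Q) = 800/Q + 8 + 8Q
To minimize: dAC/dQ = -800/Q^2 + 8 = 0
Q^2 = 800/8 = 100
Q* = 10
Min AC = 800/10 + 8 + 8*10
Min AC = 80 + 8 + 80 = 168

168


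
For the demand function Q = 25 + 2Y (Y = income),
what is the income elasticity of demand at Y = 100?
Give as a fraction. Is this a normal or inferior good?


dQ/dY = 2
At Y = 100: Q = 25 + 2*100 = 225
Ey = (dQ/dY)(Y/Q) = 2 * 100 / 225 = 8/9
Since Ey > 0, this is a normal good.

8/9 (normal good)


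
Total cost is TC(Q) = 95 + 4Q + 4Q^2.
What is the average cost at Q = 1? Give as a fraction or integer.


TC(1) = 95 + 4*1 + 4*1^2
TC(1) = 95 + 4 + 4 = 103
AC = TC/Q = 103/1 = 103

103


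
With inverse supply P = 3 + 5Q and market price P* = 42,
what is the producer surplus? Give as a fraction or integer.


Minimum supply price (at Q=0): P_min = 3
Quantity supplied at P* = 42:
Q* = (42 - 3)/5 = 39/5
PS = (1/2) * Q* * (P* - P_min)
PS = (1/2) * 39/5 * (42 - 3)
PS = (1/2) * 39/5 * 39 = 1521/10

1521/10


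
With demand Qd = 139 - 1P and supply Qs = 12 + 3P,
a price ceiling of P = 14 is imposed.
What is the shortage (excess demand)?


At P = 14:
Qd = 139 - 1*14 = 125
Qs = 12 + 3*14 = 54
Shortage = Qd - Qs = 125 - 54 = 71

71


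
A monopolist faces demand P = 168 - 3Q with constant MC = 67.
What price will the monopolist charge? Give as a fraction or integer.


MR = 168 - 6Q
Set MR = MC: 168 - 6Q = 67
Q* = 101/6
Substitute into demand:
P* = 168 - 3*101/6 = 235/2

235/2


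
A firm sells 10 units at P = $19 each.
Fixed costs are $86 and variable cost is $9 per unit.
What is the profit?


Total Revenue = P * Q = 19 * 10 = $190
Total Cost = FC + VC*Q = 86 + 9*10 = $176
Profit = TR - TC = 190 - 176 = $14

$14


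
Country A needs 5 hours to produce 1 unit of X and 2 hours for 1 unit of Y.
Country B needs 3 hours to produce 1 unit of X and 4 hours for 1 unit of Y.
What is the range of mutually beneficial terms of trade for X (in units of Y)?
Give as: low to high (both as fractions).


Opportunity cost of X for Country A = hours_X / hours_Y = 5/2 = 5/2 units of Y
Opportunity cost of X for Country B = hours_X / hours_Y = 3/4 = 3/4 units of Y
Terms of trade must be between the two opportunity costs.
Range: 3/4 to 5/2

3/4 to 5/2
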